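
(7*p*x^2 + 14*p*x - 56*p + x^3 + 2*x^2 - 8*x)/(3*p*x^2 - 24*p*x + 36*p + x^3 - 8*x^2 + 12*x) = (7*p*x + 28*p + x^2 + 4*x)/(3*p*x - 18*p + x^2 - 6*x)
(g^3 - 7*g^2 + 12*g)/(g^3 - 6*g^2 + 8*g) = (g - 3)/(g - 2)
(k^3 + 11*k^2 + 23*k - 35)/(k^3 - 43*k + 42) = (k + 5)/(k - 6)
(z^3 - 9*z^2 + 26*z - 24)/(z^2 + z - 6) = (z^2 - 7*z + 12)/(z + 3)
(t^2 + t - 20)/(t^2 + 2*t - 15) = (t - 4)/(t - 3)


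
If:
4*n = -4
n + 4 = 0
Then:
No Solution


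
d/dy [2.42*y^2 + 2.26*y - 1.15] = 4.84*y + 2.26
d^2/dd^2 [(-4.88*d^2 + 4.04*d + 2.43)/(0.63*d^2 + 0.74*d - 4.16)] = (7.757064*d^3 - 70.950222*d^2 + 70.325388*d - 128.63076)/(0.250047*d^6 + 0.881118*d^5 - 3.918348*d^4 - 11.231128*d^3 + 25.873536*d^2 + 38.418432*d - 71.991296)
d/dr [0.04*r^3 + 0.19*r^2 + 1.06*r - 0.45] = 0.12*r^2 + 0.38*r + 1.06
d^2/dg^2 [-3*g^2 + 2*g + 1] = -6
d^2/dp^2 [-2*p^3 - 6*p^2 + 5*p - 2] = -12*p - 12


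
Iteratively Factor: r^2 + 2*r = (r)*(r + 2)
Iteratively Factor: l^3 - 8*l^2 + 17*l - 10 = (l - 5)*(l^2 - 3*l + 2) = (l - 5)*(l - 1)*(l - 2)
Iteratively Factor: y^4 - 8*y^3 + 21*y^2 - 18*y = (y - 2)*(y^3 - 6*y^2 + 9*y) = (y - 3)*(y - 2)*(y^2 - 3*y) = (y - 3)^2*(y - 2)*(y)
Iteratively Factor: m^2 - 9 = (m + 3)*(m - 3)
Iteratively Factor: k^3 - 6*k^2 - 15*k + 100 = (k - 5)*(k^2 - k - 20) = (k - 5)^2*(k + 4)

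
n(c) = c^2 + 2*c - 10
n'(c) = 2*c + 2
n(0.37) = -9.12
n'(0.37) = 2.74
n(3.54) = 9.61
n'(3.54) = 9.08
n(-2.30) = -9.31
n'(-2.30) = -2.60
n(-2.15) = -9.68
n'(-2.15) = -2.30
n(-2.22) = -9.51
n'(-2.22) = -2.44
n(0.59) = -8.47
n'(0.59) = 3.18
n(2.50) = 1.25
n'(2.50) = 7.00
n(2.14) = -1.14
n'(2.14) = 6.28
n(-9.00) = 53.00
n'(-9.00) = -16.00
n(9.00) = 89.00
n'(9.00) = 20.00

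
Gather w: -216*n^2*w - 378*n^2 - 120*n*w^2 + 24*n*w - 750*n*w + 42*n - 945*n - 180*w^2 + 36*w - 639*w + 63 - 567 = -378*n^2 - 903*n + w^2*(-120*n - 180) + w*(-216*n^2 - 726*n - 603) - 504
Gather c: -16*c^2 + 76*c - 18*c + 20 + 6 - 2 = -16*c^2 + 58*c + 24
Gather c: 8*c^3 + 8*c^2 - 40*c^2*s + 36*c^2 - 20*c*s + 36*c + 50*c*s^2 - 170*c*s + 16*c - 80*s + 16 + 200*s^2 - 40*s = 8*c^3 + c^2*(44 - 40*s) + c*(50*s^2 - 190*s + 52) + 200*s^2 - 120*s + 16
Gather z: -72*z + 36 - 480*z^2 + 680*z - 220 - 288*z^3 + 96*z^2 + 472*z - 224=-288*z^3 - 384*z^2 + 1080*z - 408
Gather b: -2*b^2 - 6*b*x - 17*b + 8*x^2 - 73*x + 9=-2*b^2 + b*(-6*x - 17) + 8*x^2 - 73*x + 9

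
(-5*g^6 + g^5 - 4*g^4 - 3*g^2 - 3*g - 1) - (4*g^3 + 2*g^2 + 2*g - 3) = -5*g^6 + g^5 - 4*g^4 - 4*g^3 - 5*g^2 - 5*g + 2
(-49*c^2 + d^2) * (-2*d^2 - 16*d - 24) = 98*c^2*d^2 + 784*c^2*d + 1176*c^2 - 2*d^4 - 16*d^3 - 24*d^2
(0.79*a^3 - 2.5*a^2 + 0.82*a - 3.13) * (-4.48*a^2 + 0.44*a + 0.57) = -3.5392*a^5 + 11.5476*a^4 - 4.3233*a^3 + 12.9582*a^2 - 0.9098*a - 1.7841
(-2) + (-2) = -4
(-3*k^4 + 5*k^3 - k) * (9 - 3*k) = 9*k^5 - 42*k^4 + 45*k^3 + 3*k^2 - 9*k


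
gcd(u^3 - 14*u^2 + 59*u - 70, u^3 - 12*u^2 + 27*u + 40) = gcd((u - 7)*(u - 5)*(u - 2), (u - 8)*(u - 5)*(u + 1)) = u - 5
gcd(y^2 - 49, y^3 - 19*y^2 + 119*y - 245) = y - 7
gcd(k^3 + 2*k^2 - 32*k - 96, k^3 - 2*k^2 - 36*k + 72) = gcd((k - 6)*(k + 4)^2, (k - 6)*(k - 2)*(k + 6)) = k - 6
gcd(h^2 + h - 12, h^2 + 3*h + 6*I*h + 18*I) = 1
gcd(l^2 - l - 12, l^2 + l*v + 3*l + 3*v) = l + 3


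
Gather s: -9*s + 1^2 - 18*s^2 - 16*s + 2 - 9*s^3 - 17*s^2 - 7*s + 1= -9*s^3 - 35*s^2 - 32*s + 4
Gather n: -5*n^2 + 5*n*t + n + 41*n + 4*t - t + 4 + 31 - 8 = -5*n^2 + n*(5*t + 42) + 3*t + 27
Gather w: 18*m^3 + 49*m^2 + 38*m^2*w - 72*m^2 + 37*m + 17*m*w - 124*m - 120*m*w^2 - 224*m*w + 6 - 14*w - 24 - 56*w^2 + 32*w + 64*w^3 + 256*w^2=18*m^3 - 23*m^2 - 87*m + 64*w^3 + w^2*(200 - 120*m) + w*(38*m^2 - 207*m + 18) - 18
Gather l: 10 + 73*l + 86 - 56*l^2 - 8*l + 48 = -56*l^2 + 65*l + 144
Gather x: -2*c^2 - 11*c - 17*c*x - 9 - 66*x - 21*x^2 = -2*c^2 - 11*c - 21*x^2 + x*(-17*c - 66) - 9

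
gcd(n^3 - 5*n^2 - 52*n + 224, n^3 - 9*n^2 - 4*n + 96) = n^2 - 12*n + 32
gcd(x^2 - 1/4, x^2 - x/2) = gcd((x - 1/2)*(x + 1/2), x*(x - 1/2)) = x - 1/2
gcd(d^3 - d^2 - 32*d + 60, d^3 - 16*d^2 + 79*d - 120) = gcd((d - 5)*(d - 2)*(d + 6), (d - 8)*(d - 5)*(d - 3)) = d - 5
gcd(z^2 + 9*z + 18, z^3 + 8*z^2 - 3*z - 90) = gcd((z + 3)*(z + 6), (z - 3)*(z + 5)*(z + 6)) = z + 6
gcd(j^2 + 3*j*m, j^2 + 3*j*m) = j^2 + 3*j*m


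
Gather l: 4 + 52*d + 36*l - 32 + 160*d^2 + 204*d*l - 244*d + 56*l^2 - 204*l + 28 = 160*d^2 - 192*d + 56*l^2 + l*(204*d - 168)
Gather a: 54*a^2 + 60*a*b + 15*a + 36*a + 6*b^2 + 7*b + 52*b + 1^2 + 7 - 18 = 54*a^2 + a*(60*b + 51) + 6*b^2 + 59*b - 10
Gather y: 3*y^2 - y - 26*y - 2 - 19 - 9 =3*y^2 - 27*y - 30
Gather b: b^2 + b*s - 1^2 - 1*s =b^2 + b*s - s - 1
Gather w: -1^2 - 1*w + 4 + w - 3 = 0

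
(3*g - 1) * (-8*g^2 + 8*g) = -24*g^3 + 32*g^2 - 8*g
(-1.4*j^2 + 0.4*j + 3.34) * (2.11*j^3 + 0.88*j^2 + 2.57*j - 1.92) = -2.954*j^5 - 0.388*j^4 + 3.8014*j^3 + 6.6552*j^2 + 7.8158*j - 6.4128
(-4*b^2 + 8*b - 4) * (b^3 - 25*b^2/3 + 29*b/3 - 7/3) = -4*b^5 + 124*b^4/3 - 328*b^3/3 + 120*b^2 - 172*b/3 + 28/3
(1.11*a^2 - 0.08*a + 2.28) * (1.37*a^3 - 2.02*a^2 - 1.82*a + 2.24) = 1.5207*a^5 - 2.3518*a^4 + 1.265*a^3 - 1.9736*a^2 - 4.3288*a + 5.1072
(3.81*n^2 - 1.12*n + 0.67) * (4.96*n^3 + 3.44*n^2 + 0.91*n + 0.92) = 18.8976*n^5 + 7.5512*n^4 + 2.9375*n^3 + 4.7908*n^2 - 0.4207*n + 0.6164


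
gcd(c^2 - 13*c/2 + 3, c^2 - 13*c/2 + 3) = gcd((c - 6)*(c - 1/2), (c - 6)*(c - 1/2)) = c^2 - 13*c/2 + 3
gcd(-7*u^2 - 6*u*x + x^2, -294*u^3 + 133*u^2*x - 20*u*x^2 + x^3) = -7*u + x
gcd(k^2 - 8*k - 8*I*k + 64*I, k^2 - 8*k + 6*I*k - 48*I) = k - 8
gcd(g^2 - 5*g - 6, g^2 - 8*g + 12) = g - 6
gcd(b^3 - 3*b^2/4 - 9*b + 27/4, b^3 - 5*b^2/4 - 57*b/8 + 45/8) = b^2 - 15*b/4 + 9/4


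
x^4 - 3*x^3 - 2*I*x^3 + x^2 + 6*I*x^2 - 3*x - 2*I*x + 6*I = (x - 3)*(x - 2*I)*(x - I)*(x + I)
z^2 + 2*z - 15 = (z - 3)*(z + 5)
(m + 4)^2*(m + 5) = m^3 + 13*m^2 + 56*m + 80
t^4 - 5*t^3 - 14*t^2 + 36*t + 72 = (t - 6)*(t - 3)*(t + 2)^2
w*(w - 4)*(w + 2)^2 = w^4 - 12*w^2 - 16*w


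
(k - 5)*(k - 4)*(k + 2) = k^3 - 7*k^2 + 2*k + 40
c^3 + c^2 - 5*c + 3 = (c - 1)^2*(c + 3)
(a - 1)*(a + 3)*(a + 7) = a^3 + 9*a^2 + 11*a - 21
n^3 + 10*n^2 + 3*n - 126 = (n - 3)*(n + 6)*(n + 7)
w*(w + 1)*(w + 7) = w^3 + 8*w^2 + 7*w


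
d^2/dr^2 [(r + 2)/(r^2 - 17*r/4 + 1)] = 8*(3*(3 - 4*r)*(4*r^2 - 17*r + 4) + (r + 2)*(8*r - 17)^2)/(4*r^2 - 17*r + 4)^3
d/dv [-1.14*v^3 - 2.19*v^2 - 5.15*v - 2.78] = -3.42*v^2 - 4.38*v - 5.15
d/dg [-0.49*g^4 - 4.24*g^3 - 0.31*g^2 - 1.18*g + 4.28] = -1.96*g^3 - 12.72*g^2 - 0.62*g - 1.18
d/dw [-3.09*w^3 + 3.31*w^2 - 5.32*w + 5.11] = -9.27*w^2 + 6.62*w - 5.32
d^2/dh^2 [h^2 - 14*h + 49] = 2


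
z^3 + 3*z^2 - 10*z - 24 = (z - 3)*(z + 2)*(z + 4)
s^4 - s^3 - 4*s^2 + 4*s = s*(s - 2)*(s - 1)*(s + 2)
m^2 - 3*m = m*(m - 3)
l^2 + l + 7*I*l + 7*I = (l + 1)*(l + 7*I)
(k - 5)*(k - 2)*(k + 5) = k^3 - 2*k^2 - 25*k + 50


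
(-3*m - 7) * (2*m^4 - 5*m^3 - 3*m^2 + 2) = -6*m^5 + m^4 + 44*m^3 + 21*m^2 - 6*m - 14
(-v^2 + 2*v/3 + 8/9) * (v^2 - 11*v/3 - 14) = -v^4 + 13*v^3/3 + 112*v^2/9 - 340*v/27 - 112/9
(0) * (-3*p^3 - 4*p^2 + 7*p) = 0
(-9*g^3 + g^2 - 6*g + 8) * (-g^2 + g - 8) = 9*g^5 - 10*g^4 + 79*g^3 - 22*g^2 + 56*g - 64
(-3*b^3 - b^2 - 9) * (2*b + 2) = -6*b^4 - 8*b^3 - 2*b^2 - 18*b - 18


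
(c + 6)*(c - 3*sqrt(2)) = c^2 - 3*sqrt(2)*c + 6*c - 18*sqrt(2)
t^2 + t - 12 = (t - 3)*(t + 4)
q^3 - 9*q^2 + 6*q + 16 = (q - 8)*(q - 2)*(q + 1)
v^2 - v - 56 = (v - 8)*(v + 7)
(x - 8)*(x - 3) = x^2 - 11*x + 24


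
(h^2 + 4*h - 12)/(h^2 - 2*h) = (h + 6)/h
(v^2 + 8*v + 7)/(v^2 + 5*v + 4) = (v + 7)/(v + 4)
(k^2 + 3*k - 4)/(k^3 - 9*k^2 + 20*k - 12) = (k + 4)/(k^2 - 8*k + 12)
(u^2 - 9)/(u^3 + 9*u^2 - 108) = (u + 3)/(u^2 + 12*u + 36)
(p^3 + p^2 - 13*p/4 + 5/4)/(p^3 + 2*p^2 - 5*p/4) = (p - 1)/p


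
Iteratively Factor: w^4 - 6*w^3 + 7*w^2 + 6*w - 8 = (w + 1)*(w^3 - 7*w^2 + 14*w - 8) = (w - 1)*(w + 1)*(w^2 - 6*w + 8) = (w - 2)*(w - 1)*(w + 1)*(w - 4)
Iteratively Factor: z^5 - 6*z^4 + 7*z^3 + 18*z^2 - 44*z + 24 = (z - 2)*(z^4 - 4*z^3 - z^2 + 16*z - 12) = (z - 2)*(z + 2)*(z^3 - 6*z^2 + 11*z - 6) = (z - 2)*(z - 1)*(z + 2)*(z^2 - 5*z + 6) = (z - 3)*(z - 2)*(z - 1)*(z + 2)*(z - 2)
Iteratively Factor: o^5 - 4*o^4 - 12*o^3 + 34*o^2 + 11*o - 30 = (o - 5)*(o^4 + o^3 - 7*o^2 - o + 6) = (o - 5)*(o - 2)*(o^3 + 3*o^2 - o - 3) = (o - 5)*(o - 2)*(o + 1)*(o^2 + 2*o - 3) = (o - 5)*(o - 2)*(o + 1)*(o + 3)*(o - 1)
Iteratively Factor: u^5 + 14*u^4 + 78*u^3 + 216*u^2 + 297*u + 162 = (u + 3)*(u^4 + 11*u^3 + 45*u^2 + 81*u + 54) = (u + 3)^2*(u^3 + 8*u^2 + 21*u + 18) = (u + 3)^3*(u^2 + 5*u + 6) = (u + 3)^4*(u + 2)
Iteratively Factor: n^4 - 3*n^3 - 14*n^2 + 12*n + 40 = (n - 5)*(n^3 + 2*n^2 - 4*n - 8) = (n - 5)*(n + 2)*(n^2 - 4) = (n - 5)*(n + 2)^2*(n - 2)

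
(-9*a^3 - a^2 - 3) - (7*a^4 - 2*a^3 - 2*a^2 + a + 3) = -7*a^4 - 7*a^3 + a^2 - a - 6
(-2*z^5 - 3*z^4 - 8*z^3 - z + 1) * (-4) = 8*z^5 + 12*z^4 + 32*z^3 + 4*z - 4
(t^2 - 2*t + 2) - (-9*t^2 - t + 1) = 10*t^2 - t + 1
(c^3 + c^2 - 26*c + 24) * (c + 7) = c^4 + 8*c^3 - 19*c^2 - 158*c + 168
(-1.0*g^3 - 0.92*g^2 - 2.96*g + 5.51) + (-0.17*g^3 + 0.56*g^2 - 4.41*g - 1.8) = -1.17*g^3 - 0.36*g^2 - 7.37*g + 3.71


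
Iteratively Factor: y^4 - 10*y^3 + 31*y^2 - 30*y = (y)*(y^3 - 10*y^2 + 31*y - 30) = y*(y - 2)*(y^2 - 8*y + 15) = y*(y - 3)*(y - 2)*(y - 5)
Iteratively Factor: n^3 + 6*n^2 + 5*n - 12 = (n + 4)*(n^2 + 2*n - 3) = (n - 1)*(n + 4)*(n + 3)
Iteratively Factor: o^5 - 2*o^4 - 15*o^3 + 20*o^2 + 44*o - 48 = (o + 2)*(o^4 - 4*o^3 - 7*o^2 + 34*o - 24) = (o - 2)*(o + 2)*(o^3 - 2*o^2 - 11*o + 12) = (o - 4)*(o - 2)*(o + 2)*(o^2 + 2*o - 3) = (o - 4)*(o - 2)*(o - 1)*(o + 2)*(o + 3)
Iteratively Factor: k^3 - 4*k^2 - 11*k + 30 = (k + 3)*(k^2 - 7*k + 10) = (k - 2)*(k + 3)*(k - 5)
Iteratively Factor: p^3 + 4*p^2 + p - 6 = (p - 1)*(p^2 + 5*p + 6) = (p - 1)*(p + 2)*(p + 3)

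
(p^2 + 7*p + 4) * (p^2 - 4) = p^4 + 7*p^3 - 28*p - 16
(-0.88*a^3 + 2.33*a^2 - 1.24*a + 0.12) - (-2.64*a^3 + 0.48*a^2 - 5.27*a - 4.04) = 1.76*a^3 + 1.85*a^2 + 4.03*a + 4.16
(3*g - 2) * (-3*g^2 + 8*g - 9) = -9*g^3 + 30*g^2 - 43*g + 18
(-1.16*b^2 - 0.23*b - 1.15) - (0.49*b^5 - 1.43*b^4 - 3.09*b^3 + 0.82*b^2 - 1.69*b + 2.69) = -0.49*b^5 + 1.43*b^4 + 3.09*b^3 - 1.98*b^2 + 1.46*b - 3.84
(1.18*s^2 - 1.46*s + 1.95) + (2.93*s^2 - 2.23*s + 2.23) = 4.11*s^2 - 3.69*s + 4.18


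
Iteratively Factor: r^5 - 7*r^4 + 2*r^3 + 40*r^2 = (r - 4)*(r^4 - 3*r^3 - 10*r^2) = (r - 4)*(r + 2)*(r^3 - 5*r^2) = (r - 5)*(r - 4)*(r + 2)*(r^2) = r*(r - 5)*(r - 4)*(r + 2)*(r)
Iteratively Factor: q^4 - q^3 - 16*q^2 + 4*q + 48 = (q + 3)*(q^3 - 4*q^2 - 4*q + 16) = (q + 2)*(q + 3)*(q^2 - 6*q + 8) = (q - 4)*(q + 2)*(q + 3)*(q - 2)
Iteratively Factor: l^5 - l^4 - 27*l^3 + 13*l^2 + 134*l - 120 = (l - 5)*(l^4 + 4*l^3 - 7*l^2 - 22*l + 24) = (l - 5)*(l + 4)*(l^3 - 7*l + 6) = (l - 5)*(l - 1)*(l + 4)*(l^2 + l - 6) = (l - 5)*(l - 1)*(l + 3)*(l + 4)*(l - 2)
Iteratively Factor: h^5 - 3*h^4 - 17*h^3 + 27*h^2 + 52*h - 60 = (h + 2)*(h^4 - 5*h^3 - 7*h^2 + 41*h - 30) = (h + 2)*(h + 3)*(h^3 - 8*h^2 + 17*h - 10) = (h - 1)*(h + 2)*(h + 3)*(h^2 - 7*h + 10) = (h - 2)*(h - 1)*(h + 2)*(h + 3)*(h - 5)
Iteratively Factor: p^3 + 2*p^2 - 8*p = (p - 2)*(p^2 + 4*p) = (p - 2)*(p + 4)*(p)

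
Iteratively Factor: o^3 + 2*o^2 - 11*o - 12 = (o + 1)*(o^2 + o - 12) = (o + 1)*(o + 4)*(o - 3)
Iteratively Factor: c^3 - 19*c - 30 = (c - 5)*(c^2 + 5*c + 6) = (c - 5)*(c + 2)*(c + 3)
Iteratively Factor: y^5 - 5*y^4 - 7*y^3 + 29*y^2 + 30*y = (y + 1)*(y^4 - 6*y^3 - y^2 + 30*y) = (y - 5)*(y + 1)*(y^3 - y^2 - 6*y) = (y - 5)*(y + 1)*(y + 2)*(y^2 - 3*y) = y*(y - 5)*(y + 1)*(y + 2)*(y - 3)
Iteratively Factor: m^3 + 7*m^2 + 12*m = (m + 3)*(m^2 + 4*m) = (m + 3)*(m + 4)*(m)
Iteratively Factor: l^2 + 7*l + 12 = (l + 3)*(l + 4)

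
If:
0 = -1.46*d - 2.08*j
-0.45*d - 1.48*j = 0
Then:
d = 0.00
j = 0.00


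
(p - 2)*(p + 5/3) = p^2 - p/3 - 10/3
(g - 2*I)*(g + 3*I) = g^2 + I*g + 6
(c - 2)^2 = c^2 - 4*c + 4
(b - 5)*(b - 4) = b^2 - 9*b + 20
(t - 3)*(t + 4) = t^2 + t - 12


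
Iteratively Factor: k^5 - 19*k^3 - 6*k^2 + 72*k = (k - 4)*(k^4 + 4*k^3 - 3*k^2 - 18*k) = (k - 4)*(k + 3)*(k^3 + k^2 - 6*k) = (k - 4)*(k - 2)*(k + 3)*(k^2 + 3*k) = (k - 4)*(k - 2)*(k + 3)^2*(k)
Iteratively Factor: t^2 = (t)*(t)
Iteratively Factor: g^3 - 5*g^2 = (g)*(g^2 - 5*g) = g^2*(g - 5)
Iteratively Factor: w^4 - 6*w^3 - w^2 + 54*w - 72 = (w - 3)*(w^3 - 3*w^2 - 10*w + 24) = (w - 3)*(w - 2)*(w^2 - w - 12) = (w - 4)*(w - 3)*(w - 2)*(w + 3)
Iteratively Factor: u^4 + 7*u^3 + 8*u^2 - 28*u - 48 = (u + 4)*(u^3 + 3*u^2 - 4*u - 12) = (u + 2)*(u + 4)*(u^2 + u - 6) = (u - 2)*(u + 2)*(u + 4)*(u + 3)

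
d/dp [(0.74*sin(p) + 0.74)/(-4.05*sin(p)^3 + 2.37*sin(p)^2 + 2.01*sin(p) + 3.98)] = (5.994*sin(p)^3 + 7.2372*sin(p)^2 - 3.5076*sin(p) + 1.4578)*cos(p)/(16.4025*sin(p)^6 - 19.197*sin(p)^5 - 10.6641*sin(p)^4 - 22.7106*sin(p)^3 + 22.9053*sin(p)^2 + 15.9996*sin(p) + 15.8404)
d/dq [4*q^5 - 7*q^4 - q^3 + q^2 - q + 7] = 20*q^4 - 28*q^3 - 3*q^2 + 2*q - 1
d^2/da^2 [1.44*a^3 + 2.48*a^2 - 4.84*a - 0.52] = 8.64*a + 4.96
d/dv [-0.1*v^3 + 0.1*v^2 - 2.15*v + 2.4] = -0.3*v^2 + 0.2*v - 2.15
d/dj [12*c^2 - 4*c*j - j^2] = -4*c - 2*j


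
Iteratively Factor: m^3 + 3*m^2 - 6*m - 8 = (m + 4)*(m^2 - m - 2) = (m + 1)*(m + 4)*(m - 2)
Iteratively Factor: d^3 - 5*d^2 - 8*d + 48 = (d - 4)*(d^2 - d - 12) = (d - 4)^2*(d + 3)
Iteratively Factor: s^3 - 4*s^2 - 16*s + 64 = (s - 4)*(s^2 - 16) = (s - 4)*(s + 4)*(s - 4)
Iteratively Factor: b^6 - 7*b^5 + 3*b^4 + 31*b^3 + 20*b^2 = (b - 5)*(b^5 - 2*b^4 - 7*b^3 - 4*b^2) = (b - 5)*(b - 4)*(b^4 + 2*b^3 + b^2) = (b - 5)*(b - 4)*(b + 1)*(b^3 + b^2) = (b - 5)*(b - 4)*(b + 1)^2*(b^2) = b*(b - 5)*(b - 4)*(b + 1)^2*(b)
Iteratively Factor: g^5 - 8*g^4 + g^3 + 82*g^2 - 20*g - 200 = (g - 5)*(g^4 - 3*g^3 - 14*g^2 + 12*g + 40) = (g - 5)*(g + 2)*(g^3 - 5*g^2 - 4*g + 20) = (g - 5)*(g - 2)*(g + 2)*(g^2 - 3*g - 10) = (g - 5)^2*(g - 2)*(g + 2)*(g + 2)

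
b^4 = b^4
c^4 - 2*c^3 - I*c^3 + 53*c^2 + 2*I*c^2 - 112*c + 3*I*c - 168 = (c - 3)*(c + 1)*(c - 8*I)*(c + 7*I)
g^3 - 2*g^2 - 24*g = g*(g - 6)*(g + 4)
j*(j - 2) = j^2 - 2*j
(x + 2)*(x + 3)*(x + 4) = x^3 + 9*x^2 + 26*x + 24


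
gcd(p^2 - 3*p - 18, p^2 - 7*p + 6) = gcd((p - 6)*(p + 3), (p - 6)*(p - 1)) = p - 6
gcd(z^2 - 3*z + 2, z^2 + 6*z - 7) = z - 1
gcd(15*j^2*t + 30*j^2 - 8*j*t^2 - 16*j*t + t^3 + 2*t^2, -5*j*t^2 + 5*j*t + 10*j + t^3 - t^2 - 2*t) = -5*j + t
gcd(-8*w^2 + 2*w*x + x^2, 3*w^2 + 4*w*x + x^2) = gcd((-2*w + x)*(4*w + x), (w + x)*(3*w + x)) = 1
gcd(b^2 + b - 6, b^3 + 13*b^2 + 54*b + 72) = b + 3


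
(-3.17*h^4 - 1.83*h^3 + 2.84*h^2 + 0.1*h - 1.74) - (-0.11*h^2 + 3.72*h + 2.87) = -3.17*h^4 - 1.83*h^3 + 2.95*h^2 - 3.62*h - 4.61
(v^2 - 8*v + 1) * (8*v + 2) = 8*v^3 - 62*v^2 - 8*v + 2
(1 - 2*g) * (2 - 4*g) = 8*g^2 - 8*g + 2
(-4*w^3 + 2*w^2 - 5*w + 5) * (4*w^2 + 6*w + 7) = -16*w^5 - 16*w^4 - 36*w^3 + 4*w^2 - 5*w + 35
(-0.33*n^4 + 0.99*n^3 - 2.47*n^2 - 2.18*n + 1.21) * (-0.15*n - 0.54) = 0.0495*n^5 + 0.0297*n^4 - 0.1641*n^3 + 1.6608*n^2 + 0.9957*n - 0.6534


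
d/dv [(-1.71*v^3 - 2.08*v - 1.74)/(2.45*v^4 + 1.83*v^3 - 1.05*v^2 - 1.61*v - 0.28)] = (4.1895*v^6 + 17.0835*v^4 + 30.171*v^3 + 8.805*v^2 - 3.654*v - 2.219)/(6.0025*v^8 + 8.967*v^7 - 1.7961*v^6 - 11.732*v^5 - 6.1621*v^4 + 2.3562*v^3 + 3.1801*v^2 + 0.9016*v + 0.0784)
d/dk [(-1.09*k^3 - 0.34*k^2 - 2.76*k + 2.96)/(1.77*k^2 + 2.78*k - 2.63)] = (-1.9293*k^4 - 6.0604*k^3 + 12.5401*k^2 - 8.69*k - 0.970000000000001)/(3.1329*k^4 + 9.8412*k^3 - 1.5818*k^2 - 14.6228*k + 6.9169)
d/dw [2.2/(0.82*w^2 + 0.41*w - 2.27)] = (-3.608*w - 0.902)/(0.82*w^2 + 0.41*w - 2.27)^2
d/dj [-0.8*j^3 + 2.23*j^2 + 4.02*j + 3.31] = -2.4*j^2 + 4.46*j + 4.02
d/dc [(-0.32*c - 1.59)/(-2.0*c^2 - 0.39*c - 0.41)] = (0.64*c^2 + 0.1248*c - (0.32*c + 1.59)*(4.0*c + 0.39) + 0.1312)/(2.0*c^2 + 0.39*c + 0.41)^2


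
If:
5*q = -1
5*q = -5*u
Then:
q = -1/5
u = 1/5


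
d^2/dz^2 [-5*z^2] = -10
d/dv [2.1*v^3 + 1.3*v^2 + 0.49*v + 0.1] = 6.3*v^2 + 2.6*v + 0.49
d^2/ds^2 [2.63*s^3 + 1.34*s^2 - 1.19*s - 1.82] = 15.78*s + 2.68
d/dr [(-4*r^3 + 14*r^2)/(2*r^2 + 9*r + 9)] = 2*r*(-4*r^3 - 36*r^2 + 9*r + 126)/(4*r^4 + 36*r^3 + 117*r^2 + 162*r + 81)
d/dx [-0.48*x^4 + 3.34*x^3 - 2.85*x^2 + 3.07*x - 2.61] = -1.92*x^3 + 10.02*x^2 - 5.7*x + 3.07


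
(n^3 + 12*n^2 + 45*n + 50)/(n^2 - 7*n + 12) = (n^3 + 12*n^2 + 45*n + 50)/(n^2 - 7*n + 12)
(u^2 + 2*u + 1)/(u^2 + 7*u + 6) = (u + 1)/(u + 6)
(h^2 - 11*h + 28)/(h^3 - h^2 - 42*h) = (h - 4)/(h*(h + 6))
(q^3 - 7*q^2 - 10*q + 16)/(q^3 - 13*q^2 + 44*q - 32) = (q + 2)/(q - 4)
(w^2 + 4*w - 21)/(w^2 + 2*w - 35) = (w - 3)/(w - 5)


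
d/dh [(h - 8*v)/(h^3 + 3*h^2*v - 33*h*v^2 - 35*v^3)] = (h^3 + 3*h^2*v - 33*h*v^2 - 35*v^3 - 3*(h - 8*v)*(h^2 + 2*h*v - 11*v^2))/(h^3 + 3*h^2*v - 33*h*v^2 - 35*v^3)^2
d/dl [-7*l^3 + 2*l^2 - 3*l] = -21*l^2 + 4*l - 3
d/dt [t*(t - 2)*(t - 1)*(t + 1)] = 4*t^3 - 6*t^2 - 2*t + 2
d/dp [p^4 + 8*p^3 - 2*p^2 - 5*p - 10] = 4*p^3 + 24*p^2 - 4*p - 5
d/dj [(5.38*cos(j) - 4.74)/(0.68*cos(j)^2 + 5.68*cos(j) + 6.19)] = (3.6584*cos(j)^2 - 6.4464*cos(j) - 60.2254)*sin(j)/(0.4624*cos(j)^4 + 7.7248*cos(j)^3 + 40.6808*cos(j)^2 + 70.3184*cos(j) + 38.3161)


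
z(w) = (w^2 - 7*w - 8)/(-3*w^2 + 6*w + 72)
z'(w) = (2*w - 7)/(-3*w^2 + 6*w + 72) + (6*w - 6)*(w^2 - 7*w - 8)/(-3*w^2 + 6*w + 72)^2 = (-5*w^2 + 32*w - 152)/(3*(w^4 - 4*w^3 - 44*w^2 + 96*w + 576))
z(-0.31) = -0.08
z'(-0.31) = -0.10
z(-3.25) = 1.22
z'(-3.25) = -2.14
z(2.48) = -0.28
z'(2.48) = -0.07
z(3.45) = -0.36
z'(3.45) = -0.09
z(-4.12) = -10.38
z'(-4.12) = -83.34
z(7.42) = 0.10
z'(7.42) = -0.24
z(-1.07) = 0.01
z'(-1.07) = -0.15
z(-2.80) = 0.61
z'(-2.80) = -0.84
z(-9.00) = -0.60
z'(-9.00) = -0.05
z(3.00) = -0.32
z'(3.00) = -0.08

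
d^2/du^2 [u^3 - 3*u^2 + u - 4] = 6*u - 6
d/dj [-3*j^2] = -6*j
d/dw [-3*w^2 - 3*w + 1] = -6*w - 3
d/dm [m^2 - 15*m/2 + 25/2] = 2*m - 15/2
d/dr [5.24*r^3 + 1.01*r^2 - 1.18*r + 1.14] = 15.72*r^2 + 2.02*r - 1.18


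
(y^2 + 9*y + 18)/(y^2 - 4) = (y^2 + 9*y + 18)/(y^2 - 4)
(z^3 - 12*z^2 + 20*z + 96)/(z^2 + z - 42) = (z^2 - 6*z - 16)/(z + 7)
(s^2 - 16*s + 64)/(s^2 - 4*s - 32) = (s - 8)/(s + 4)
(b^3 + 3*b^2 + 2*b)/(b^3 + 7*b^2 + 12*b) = (b^2 + 3*b + 2)/(b^2 + 7*b + 12)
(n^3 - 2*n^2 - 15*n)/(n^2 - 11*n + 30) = n*(n + 3)/(n - 6)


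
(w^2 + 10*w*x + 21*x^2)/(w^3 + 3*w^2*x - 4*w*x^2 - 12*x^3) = (-w - 7*x)/(-w^2 + 4*x^2)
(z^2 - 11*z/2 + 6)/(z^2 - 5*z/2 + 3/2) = (z - 4)/(z - 1)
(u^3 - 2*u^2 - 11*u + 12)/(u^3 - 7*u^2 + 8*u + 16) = (u^2 + 2*u - 3)/(u^2 - 3*u - 4)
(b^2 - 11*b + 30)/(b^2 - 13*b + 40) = (b - 6)/(b - 8)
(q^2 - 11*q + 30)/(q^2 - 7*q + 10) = (q - 6)/(q - 2)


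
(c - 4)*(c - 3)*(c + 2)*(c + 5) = c^4 - 27*c^2 + 14*c + 120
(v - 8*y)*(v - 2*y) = v^2 - 10*v*y + 16*y^2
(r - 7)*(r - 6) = r^2 - 13*r + 42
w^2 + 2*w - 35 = (w - 5)*(w + 7)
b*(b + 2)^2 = b^3 + 4*b^2 + 4*b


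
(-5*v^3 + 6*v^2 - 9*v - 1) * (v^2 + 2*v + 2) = -5*v^5 - 4*v^4 - 7*v^3 - 7*v^2 - 20*v - 2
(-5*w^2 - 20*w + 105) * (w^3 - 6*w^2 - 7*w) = -5*w^5 + 10*w^4 + 260*w^3 - 490*w^2 - 735*w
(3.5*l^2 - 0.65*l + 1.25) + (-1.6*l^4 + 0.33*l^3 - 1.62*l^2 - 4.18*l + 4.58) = -1.6*l^4 + 0.33*l^3 + 1.88*l^2 - 4.83*l + 5.83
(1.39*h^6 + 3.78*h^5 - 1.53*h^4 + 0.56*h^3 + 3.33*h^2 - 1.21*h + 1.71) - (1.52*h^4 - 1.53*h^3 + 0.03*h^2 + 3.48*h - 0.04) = 1.39*h^6 + 3.78*h^5 - 3.05*h^4 + 2.09*h^3 + 3.3*h^2 - 4.69*h + 1.75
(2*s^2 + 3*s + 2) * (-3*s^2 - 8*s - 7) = -6*s^4 - 25*s^3 - 44*s^2 - 37*s - 14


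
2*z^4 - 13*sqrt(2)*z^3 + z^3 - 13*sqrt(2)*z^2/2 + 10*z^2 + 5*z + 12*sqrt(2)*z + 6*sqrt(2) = (z - 6*sqrt(2))*(z - sqrt(2))*(sqrt(2)*z + 1)*(sqrt(2)*z + sqrt(2)/2)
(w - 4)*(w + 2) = w^2 - 2*w - 8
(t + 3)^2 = t^2 + 6*t + 9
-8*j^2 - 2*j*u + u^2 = (-4*j + u)*(2*j + u)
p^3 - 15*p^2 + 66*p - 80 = (p - 8)*(p - 5)*(p - 2)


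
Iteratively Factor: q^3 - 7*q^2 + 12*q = (q - 3)*(q^2 - 4*q) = q*(q - 3)*(q - 4)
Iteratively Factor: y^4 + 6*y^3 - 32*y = (y + 4)*(y^3 + 2*y^2 - 8*y) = y*(y + 4)*(y^2 + 2*y - 8) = y*(y - 2)*(y + 4)*(y + 4)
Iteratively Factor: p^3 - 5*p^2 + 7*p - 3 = (p - 3)*(p^2 - 2*p + 1) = (p - 3)*(p - 1)*(p - 1)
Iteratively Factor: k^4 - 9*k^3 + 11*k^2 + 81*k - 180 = (k - 4)*(k^3 - 5*k^2 - 9*k + 45) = (k - 4)*(k + 3)*(k^2 - 8*k + 15) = (k - 4)*(k - 3)*(k + 3)*(k - 5)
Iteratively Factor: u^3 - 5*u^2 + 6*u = (u - 3)*(u^2 - 2*u) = (u - 3)*(u - 2)*(u)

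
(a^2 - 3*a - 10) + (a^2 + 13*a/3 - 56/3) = 2*a^2 + 4*a/3 - 86/3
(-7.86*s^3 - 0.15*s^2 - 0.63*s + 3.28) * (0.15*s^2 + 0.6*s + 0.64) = -1.179*s^5 - 4.7385*s^4 - 5.2149*s^3 + 0.0179999999999999*s^2 + 1.5648*s + 2.0992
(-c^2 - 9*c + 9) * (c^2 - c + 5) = -c^4 - 8*c^3 + 13*c^2 - 54*c + 45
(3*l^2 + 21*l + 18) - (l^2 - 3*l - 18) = 2*l^2 + 24*l + 36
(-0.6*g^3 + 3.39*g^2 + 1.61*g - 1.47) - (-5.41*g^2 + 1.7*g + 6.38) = -0.6*g^3 + 8.8*g^2 - 0.0899999999999999*g - 7.85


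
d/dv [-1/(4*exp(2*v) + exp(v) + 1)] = (8*exp(v) + 1)*exp(v)/(4*exp(2*v) + exp(v) + 1)^2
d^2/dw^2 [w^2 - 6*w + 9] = 2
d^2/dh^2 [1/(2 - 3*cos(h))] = 3*(-3*sin(h)^2 + 2*cos(h) - 3)/(3*cos(h) - 2)^3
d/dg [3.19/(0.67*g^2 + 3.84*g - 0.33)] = (-4.2746*g - 12.2496)/(0.67*g^2 + 3.84*g - 0.33)^2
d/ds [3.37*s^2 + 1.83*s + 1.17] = 6.74*s + 1.83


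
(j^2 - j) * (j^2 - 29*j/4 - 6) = j^4 - 33*j^3/4 + 5*j^2/4 + 6*j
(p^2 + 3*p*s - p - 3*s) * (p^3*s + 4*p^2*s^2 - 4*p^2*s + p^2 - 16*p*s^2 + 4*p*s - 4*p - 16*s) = p^5*s + 7*p^4*s^2 - 5*p^4*s + p^4 + 12*p^3*s^3 - 35*p^3*s^2 + 11*p^3*s - 5*p^3 - 60*p^2*s^3 + 40*p^2*s^2 - 35*p^2*s + 4*p^2 + 48*p*s^3 - 60*p*s^2 + 28*p*s + 48*s^2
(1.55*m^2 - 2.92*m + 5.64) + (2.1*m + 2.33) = 1.55*m^2 - 0.82*m + 7.97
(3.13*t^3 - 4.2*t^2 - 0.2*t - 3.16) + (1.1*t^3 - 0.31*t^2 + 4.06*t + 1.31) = 4.23*t^3 - 4.51*t^2 + 3.86*t - 1.85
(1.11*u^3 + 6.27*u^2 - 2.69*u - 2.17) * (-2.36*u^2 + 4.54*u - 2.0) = -2.6196*u^5 - 9.7578*u^4 + 32.5942*u^3 - 19.6314*u^2 - 4.4718*u + 4.34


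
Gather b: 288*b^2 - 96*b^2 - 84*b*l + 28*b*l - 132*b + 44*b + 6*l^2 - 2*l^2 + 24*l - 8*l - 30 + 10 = 192*b^2 + b*(-56*l - 88) + 4*l^2 + 16*l - 20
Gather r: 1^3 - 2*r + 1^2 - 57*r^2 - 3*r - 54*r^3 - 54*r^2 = -54*r^3 - 111*r^2 - 5*r + 2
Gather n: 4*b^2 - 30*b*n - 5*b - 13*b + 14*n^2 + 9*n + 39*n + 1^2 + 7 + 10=4*b^2 - 18*b + 14*n^2 + n*(48 - 30*b) + 18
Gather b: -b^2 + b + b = -b^2 + 2*b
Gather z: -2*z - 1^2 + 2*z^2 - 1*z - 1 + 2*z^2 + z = 4*z^2 - 2*z - 2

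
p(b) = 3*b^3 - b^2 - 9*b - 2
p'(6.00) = 303.00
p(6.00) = 556.00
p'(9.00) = 702.00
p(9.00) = 2023.00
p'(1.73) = 14.48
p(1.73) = -5.03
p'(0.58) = -7.13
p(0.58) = -6.97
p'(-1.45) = 12.82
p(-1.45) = -0.20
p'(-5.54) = 278.30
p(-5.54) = -492.93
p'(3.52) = 95.47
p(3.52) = 84.77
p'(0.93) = -3.08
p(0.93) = -8.82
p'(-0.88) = -0.27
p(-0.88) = 3.10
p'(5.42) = 244.55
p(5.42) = 397.50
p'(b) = 9*b^2 - 2*b - 9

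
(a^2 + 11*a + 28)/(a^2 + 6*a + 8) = (a + 7)/(a + 2)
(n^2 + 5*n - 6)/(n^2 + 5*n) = (n^2 + 5*n - 6)/(n*(n + 5))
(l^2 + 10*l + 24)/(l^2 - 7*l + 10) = (l^2 + 10*l + 24)/(l^2 - 7*l + 10)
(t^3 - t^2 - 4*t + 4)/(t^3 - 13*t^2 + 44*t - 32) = (t^2 - 4)/(t^2 - 12*t + 32)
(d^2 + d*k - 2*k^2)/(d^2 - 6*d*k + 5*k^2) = (d + 2*k)/(d - 5*k)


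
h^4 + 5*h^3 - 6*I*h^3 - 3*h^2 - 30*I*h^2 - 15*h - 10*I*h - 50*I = (h + 5)*(h - 5*I)*(h - 2*I)*(h + I)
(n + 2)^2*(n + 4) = n^3 + 8*n^2 + 20*n + 16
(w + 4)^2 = w^2 + 8*w + 16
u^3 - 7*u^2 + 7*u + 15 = (u - 5)*(u - 3)*(u + 1)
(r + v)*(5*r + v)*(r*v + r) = 5*r^3*v + 5*r^3 + 6*r^2*v^2 + 6*r^2*v + r*v^3 + r*v^2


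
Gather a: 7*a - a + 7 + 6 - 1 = 6*a + 12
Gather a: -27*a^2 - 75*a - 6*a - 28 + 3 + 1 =-27*a^2 - 81*a - 24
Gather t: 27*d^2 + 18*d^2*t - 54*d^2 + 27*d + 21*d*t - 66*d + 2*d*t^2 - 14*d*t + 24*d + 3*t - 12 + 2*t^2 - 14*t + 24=-27*d^2 - 15*d + t^2*(2*d + 2) + t*(18*d^2 + 7*d - 11) + 12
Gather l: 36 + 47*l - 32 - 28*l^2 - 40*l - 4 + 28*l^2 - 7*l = 0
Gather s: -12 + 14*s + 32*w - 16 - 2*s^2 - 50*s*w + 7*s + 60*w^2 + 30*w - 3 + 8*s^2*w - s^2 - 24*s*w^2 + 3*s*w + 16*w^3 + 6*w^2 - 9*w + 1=s^2*(8*w - 3) + s*(-24*w^2 - 47*w + 21) + 16*w^3 + 66*w^2 + 53*w - 30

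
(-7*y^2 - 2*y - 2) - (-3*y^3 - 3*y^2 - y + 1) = 3*y^3 - 4*y^2 - y - 3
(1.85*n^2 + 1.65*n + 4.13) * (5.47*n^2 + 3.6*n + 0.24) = 10.1195*n^4 + 15.6855*n^3 + 28.9751*n^2 + 15.264*n + 0.9912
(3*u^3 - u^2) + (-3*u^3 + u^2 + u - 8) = u - 8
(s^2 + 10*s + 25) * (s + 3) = s^3 + 13*s^2 + 55*s + 75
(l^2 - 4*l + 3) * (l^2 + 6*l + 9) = l^4 + 2*l^3 - 12*l^2 - 18*l + 27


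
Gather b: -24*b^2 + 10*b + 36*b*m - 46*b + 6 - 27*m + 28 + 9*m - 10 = -24*b^2 + b*(36*m - 36) - 18*m + 24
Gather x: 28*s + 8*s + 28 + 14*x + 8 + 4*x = 36*s + 18*x + 36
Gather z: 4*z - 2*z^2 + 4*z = -2*z^2 + 8*z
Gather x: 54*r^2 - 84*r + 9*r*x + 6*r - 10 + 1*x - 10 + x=54*r^2 - 78*r + x*(9*r + 2) - 20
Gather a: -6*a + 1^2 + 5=6 - 6*a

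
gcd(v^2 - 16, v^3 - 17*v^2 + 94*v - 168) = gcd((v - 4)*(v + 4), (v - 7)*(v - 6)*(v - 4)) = v - 4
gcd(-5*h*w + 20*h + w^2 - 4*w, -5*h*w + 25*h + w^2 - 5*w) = -5*h + w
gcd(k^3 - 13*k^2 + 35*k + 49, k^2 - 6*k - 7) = k^2 - 6*k - 7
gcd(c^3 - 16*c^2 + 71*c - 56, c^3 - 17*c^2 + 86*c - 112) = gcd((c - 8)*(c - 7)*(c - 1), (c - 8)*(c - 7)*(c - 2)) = c^2 - 15*c + 56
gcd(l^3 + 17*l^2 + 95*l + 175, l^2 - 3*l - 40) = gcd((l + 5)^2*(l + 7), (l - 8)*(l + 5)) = l + 5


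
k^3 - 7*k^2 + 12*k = k*(k - 4)*(k - 3)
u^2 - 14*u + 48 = (u - 8)*(u - 6)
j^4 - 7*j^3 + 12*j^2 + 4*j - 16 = (j - 4)*(j - 2)^2*(j + 1)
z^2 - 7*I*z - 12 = (z - 4*I)*(z - 3*I)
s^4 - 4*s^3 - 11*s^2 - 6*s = s*(s - 6)*(s + 1)^2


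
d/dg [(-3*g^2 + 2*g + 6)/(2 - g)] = (3*g^2 - 12*g + 10)/(g^2 - 4*g + 4)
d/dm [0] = 0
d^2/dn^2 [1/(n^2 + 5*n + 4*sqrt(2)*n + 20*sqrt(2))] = 2*(-n^2 - 4*sqrt(2)*n - 5*n + (2*n + 5 + 4*sqrt(2))^2 - 20*sqrt(2))/(n^2 + 5*n + 4*sqrt(2)*n + 20*sqrt(2))^3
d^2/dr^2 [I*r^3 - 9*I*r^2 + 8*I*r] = 6*I*(r - 3)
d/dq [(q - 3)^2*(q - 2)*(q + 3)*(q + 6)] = 5*q^4 + 4*q^3 - 99*q^2 + 54*q + 216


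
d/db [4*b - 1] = 4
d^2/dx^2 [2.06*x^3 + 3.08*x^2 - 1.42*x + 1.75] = 12.36*x + 6.16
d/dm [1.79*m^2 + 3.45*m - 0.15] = 3.58*m + 3.45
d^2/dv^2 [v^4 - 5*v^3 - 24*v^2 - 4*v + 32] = 12*v^2 - 30*v - 48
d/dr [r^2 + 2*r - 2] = 2*r + 2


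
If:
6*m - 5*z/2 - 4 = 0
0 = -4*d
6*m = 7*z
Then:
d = 0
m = 28/27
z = 8/9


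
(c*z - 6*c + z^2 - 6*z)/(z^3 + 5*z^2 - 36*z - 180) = (c + z)/(z^2 + 11*z + 30)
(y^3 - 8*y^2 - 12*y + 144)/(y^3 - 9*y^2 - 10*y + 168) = (y - 6)/(y - 7)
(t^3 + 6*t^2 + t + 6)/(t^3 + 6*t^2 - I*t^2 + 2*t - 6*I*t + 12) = (t - I)/(t - 2*I)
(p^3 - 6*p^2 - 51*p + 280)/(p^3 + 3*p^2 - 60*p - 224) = (p - 5)/(p + 4)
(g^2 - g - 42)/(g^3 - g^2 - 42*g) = 1/g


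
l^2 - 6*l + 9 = (l - 3)^2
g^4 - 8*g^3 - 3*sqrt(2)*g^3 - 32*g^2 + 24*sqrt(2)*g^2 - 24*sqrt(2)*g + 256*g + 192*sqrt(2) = (g - 8)*(g - 6*sqrt(2))*(g + sqrt(2))*(g + 2*sqrt(2))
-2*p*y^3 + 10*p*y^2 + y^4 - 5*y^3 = y^2*(-2*p + y)*(y - 5)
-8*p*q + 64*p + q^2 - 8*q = (-8*p + q)*(q - 8)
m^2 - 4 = (m - 2)*(m + 2)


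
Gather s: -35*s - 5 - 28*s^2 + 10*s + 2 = -28*s^2 - 25*s - 3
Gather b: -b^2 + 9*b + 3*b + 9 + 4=-b^2 + 12*b + 13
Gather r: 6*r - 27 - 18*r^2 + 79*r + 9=-18*r^2 + 85*r - 18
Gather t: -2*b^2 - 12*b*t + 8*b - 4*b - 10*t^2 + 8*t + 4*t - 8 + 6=-2*b^2 + 4*b - 10*t^2 + t*(12 - 12*b) - 2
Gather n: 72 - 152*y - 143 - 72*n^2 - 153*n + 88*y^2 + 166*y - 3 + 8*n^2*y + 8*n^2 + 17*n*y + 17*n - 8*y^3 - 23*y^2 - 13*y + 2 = n^2*(8*y - 64) + n*(17*y - 136) - 8*y^3 + 65*y^2 + y - 72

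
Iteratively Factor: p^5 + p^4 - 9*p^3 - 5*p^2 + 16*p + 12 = (p + 1)*(p^4 - 9*p^2 + 4*p + 12) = (p - 2)*(p + 1)*(p^3 + 2*p^2 - 5*p - 6) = (p - 2)*(p + 1)*(p + 3)*(p^2 - p - 2) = (p - 2)^2*(p + 1)*(p + 3)*(p + 1)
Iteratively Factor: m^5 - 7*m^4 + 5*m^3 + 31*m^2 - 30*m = (m - 5)*(m^4 - 2*m^3 - 5*m^2 + 6*m) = (m - 5)*(m - 3)*(m^3 + m^2 - 2*m) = m*(m - 5)*(m - 3)*(m^2 + m - 2) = m*(m - 5)*(m - 3)*(m + 2)*(m - 1)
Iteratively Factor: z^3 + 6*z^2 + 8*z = (z + 2)*(z^2 + 4*z) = z*(z + 2)*(z + 4)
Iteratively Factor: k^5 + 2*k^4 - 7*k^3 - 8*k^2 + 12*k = (k + 3)*(k^4 - k^3 - 4*k^2 + 4*k) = (k - 2)*(k + 3)*(k^3 + k^2 - 2*k) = (k - 2)*(k - 1)*(k + 3)*(k^2 + 2*k) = k*(k - 2)*(k - 1)*(k + 3)*(k + 2)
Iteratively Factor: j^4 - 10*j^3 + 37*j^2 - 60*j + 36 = (j - 3)*(j^3 - 7*j^2 + 16*j - 12) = (j - 3)*(j - 2)*(j^2 - 5*j + 6) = (j - 3)^2*(j - 2)*(j - 2)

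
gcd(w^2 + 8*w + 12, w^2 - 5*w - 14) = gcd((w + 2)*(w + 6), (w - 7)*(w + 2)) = w + 2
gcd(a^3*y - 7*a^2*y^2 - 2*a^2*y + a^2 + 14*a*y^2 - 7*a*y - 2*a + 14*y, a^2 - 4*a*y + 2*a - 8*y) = 1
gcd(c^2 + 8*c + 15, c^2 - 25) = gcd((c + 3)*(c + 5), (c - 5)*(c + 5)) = c + 5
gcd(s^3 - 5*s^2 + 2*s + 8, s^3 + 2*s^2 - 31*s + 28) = s - 4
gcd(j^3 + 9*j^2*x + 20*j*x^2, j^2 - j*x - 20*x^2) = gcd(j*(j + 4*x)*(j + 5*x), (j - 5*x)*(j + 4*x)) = j + 4*x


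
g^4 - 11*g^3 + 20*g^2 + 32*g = g*(g - 8)*(g - 4)*(g + 1)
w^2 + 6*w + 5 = (w + 1)*(w + 5)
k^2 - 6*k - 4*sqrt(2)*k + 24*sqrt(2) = (k - 6)*(k - 4*sqrt(2))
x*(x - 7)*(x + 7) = x^3 - 49*x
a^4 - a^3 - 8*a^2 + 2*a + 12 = (a - 3)*(a + 2)*(a - sqrt(2))*(a + sqrt(2))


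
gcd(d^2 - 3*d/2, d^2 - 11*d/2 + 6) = d - 3/2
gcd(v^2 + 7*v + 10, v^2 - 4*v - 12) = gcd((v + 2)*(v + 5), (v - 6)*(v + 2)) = v + 2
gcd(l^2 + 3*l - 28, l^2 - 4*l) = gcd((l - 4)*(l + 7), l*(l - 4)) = l - 4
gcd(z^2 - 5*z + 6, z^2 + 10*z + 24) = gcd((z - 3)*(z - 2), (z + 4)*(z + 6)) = 1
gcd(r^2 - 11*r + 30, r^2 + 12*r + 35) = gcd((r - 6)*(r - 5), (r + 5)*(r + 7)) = 1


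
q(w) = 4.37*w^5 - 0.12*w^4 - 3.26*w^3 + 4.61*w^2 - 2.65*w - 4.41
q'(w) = 21.85*w^4 - 0.48*w^3 - 9.78*w^2 + 9.22*w - 2.65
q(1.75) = 58.20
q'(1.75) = 185.89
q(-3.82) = -3325.51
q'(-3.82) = 4498.87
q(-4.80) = -10723.58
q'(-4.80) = 11379.74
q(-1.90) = -70.14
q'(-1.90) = 232.57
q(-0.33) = -2.93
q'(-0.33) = -6.48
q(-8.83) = -232683.42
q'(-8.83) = 132313.28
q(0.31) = -4.87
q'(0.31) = -0.54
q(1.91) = 94.12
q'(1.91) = 266.73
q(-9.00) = -256062.06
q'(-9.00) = 142829.96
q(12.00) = 1079901.87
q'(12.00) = 450951.83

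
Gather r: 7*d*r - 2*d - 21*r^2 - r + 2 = -2*d - 21*r^2 + r*(7*d - 1) + 2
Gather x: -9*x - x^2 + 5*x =-x^2 - 4*x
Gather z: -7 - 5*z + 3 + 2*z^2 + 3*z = 2*z^2 - 2*z - 4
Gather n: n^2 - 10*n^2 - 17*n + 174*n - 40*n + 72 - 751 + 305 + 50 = -9*n^2 + 117*n - 324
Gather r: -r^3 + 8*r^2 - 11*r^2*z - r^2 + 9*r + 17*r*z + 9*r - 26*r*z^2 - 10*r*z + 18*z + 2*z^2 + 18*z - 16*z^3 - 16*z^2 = -r^3 + r^2*(7 - 11*z) + r*(-26*z^2 + 7*z + 18) - 16*z^3 - 14*z^2 + 36*z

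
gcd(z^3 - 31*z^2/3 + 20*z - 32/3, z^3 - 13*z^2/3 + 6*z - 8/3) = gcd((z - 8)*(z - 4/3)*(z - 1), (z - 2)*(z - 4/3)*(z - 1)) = z^2 - 7*z/3 + 4/3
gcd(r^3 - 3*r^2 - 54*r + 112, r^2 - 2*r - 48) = r - 8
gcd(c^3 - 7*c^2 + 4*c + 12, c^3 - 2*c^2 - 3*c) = c + 1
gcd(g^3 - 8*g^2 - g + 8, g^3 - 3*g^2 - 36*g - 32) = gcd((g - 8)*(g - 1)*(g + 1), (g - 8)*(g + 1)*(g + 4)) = g^2 - 7*g - 8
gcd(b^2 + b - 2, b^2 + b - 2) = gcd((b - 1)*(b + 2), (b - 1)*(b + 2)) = b^2 + b - 2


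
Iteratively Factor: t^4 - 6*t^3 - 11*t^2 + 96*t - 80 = (t - 4)*(t^3 - 2*t^2 - 19*t + 20) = (t - 4)*(t + 4)*(t^2 - 6*t + 5) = (t - 5)*(t - 4)*(t + 4)*(t - 1)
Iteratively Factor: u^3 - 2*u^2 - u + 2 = (u - 1)*(u^2 - u - 2) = (u - 2)*(u - 1)*(u + 1)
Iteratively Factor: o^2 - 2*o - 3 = (o + 1)*(o - 3)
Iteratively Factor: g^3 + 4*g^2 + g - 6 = (g + 3)*(g^2 + g - 2) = (g + 2)*(g + 3)*(g - 1)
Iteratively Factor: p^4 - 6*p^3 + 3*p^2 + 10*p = (p)*(p^3 - 6*p^2 + 3*p + 10) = p*(p - 5)*(p^2 - p - 2) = p*(p - 5)*(p + 1)*(p - 2)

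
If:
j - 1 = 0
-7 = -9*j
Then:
No Solution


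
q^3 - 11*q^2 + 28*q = q*(q - 7)*(q - 4)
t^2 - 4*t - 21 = (t - 7)*(t + 3)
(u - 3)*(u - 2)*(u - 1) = u^3 - 6*u^2 + 11*u - 6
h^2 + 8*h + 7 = (h + 1)*(h + 7)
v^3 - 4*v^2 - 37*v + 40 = (v - 8)*(v - 1)*(v + 5)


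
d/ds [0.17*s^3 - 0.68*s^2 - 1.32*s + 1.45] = 0.51*s^2 - 1.36*s - 1.32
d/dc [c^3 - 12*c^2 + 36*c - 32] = 3*c^2 - 24*c + 36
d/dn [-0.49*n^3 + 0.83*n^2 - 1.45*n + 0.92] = -1.47*n^2 + 1.66*n - 1.45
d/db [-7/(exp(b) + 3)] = 7*exp(b)/(exp(b) + 3)^2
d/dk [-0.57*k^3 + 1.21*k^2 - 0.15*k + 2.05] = -1.71*k^2 + 2.42*k - 0.15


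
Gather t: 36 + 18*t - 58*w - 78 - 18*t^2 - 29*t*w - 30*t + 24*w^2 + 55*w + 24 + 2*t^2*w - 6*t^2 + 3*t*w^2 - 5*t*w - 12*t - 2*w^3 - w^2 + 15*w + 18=t^2*(2*w - 24) + t*(3*w^2 - 34*w - 24) - 2*w^3 + 23*w^2 + 12*w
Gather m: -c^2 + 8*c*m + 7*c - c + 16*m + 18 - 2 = -c^2 + 6*c + m*(8*c + 16) + 16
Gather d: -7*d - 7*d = -14*d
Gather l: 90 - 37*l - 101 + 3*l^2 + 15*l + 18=3*l^2 - 22*l + 7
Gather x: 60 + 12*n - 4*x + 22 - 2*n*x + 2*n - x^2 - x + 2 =14*n - x^2 + x*(-2*n - 5) + 84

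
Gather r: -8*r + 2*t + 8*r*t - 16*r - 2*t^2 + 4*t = r*(8*t - 24) - 2*t^2 + 6*t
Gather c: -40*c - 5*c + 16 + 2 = 18 - 45*c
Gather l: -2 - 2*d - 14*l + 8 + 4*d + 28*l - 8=2*d + 14*l - 2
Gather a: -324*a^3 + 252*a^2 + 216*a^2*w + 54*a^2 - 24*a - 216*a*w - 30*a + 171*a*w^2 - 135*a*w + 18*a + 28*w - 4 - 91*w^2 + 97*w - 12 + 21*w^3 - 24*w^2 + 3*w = -324*a^3 + a^2*(216*w + 306) + a*(171*w^2 - 351*w - 36) + 21*w^3 - 115*w^2 + 128*w - 16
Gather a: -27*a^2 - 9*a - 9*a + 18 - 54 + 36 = -27*a^2 - 18*a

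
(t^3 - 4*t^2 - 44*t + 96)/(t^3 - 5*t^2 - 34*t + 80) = (t + 6)/(t + 5)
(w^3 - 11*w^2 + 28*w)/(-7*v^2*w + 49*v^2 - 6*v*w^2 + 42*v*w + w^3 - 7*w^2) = w*(4 - w)/(7*v^2 + 6*v*w - w^2)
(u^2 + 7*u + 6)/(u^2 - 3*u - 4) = (u + 6)/(u - 4)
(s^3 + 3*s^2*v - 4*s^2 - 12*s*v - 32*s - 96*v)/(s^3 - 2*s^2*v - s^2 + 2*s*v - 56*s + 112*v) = (s^2 + 3*s*v + 4*s + 12*v)/(s^2 - 2*s*v + 7*s - 14*v)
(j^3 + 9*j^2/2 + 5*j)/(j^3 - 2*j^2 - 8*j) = (j + 5/2)/(j - 4)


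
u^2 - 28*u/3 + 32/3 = (u - 8)*(u - 4/3)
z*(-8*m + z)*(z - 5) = -8*m*z^2 + 40*m*z + z^3 - 5*z^2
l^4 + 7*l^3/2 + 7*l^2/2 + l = l*(l + 1/2)*(l + 1)*(l + 2)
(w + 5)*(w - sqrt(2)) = w^2 - sqrt(2)*w + 5*w - 5*sqrt(2)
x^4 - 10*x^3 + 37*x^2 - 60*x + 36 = (x - 3)^2*(x - 2)^2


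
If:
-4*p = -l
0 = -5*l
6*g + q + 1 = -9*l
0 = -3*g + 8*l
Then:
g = 0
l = 0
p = 0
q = -1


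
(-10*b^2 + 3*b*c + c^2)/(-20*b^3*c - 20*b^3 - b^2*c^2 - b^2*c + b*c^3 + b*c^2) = (10*b^2 - 3*b*c - c^2)/(b*(20*b^2*c + 20*b^2 + b*c^2 + b*c - c^3 - c^2))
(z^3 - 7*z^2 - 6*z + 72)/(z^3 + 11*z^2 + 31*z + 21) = (z^2 - 10*z + 24)/(z^2 + 8*z + 7)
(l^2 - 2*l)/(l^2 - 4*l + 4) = l/(l - 2)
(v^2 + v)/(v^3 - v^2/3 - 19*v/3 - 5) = 3*v/(3*v^2 - 4*v - 15)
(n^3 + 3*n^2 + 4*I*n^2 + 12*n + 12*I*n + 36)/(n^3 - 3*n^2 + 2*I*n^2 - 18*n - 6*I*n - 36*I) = (n^2 + 4*I*n + 12)/(n^2 + 2*n*(-3 + I) - 12*I)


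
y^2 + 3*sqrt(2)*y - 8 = (y - sqrt(2))*(y + 4*sqrt(2))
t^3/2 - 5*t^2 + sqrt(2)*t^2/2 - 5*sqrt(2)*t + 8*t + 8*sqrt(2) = (t/2 + sqrt(2)/2)*(t - 8)*(t - 2)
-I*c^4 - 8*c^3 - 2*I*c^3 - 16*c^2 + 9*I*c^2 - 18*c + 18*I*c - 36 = (c + 2)*(c - 6*I)*(c - 3*I)*(-I*c + 1)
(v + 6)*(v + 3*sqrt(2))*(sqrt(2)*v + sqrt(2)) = sqrt(2)*v^3 + 6*v^2 + 7*sqrt(2)*v^2 + 6*sqrt(2)*v + 42*v + 36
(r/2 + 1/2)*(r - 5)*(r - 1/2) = r^3/2 - 9*r^2/4 - 3*r/2 + 5/4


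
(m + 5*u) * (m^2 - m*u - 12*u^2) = m^3 + 4*m^2*u - 17*m*u^2 - 60*u^3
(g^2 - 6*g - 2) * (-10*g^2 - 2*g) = -10*g^4 + 58*g^3 + 32*g^2 + 4*g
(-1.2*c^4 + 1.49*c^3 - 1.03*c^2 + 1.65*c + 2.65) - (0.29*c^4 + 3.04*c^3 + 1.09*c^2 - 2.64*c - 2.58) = -1.49*c^4 - 1.55*c^3 - 2.12*c^2 + 4.29*c + 5.23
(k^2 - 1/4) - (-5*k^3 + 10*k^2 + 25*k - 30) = 5*k^3 - 9*k^2 - 25*k + 119/4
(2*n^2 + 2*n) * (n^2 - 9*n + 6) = 2*n^4 - 16*n^3 - 6*n^2 + 12*n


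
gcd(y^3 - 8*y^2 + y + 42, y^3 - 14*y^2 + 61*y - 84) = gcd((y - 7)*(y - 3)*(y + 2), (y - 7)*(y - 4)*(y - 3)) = y^2 - 10*y + 21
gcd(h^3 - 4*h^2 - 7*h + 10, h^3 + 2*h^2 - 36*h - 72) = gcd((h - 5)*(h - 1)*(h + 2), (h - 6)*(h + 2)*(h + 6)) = h + 2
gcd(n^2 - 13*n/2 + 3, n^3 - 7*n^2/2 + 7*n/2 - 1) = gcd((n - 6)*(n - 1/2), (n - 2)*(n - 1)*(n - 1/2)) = n - 1/2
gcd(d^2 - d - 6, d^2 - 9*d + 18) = d - 3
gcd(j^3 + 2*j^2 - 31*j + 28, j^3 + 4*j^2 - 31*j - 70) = j + 7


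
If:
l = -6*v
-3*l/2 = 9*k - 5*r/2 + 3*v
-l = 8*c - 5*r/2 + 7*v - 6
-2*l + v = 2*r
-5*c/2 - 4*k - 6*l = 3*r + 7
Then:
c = 10542/1063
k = 12638/1063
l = -30672/1063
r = 33228/1063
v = 5112/1063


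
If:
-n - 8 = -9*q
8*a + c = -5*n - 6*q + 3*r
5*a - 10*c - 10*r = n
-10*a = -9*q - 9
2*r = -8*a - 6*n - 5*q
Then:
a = 27297/19015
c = 2119/7606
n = -10057/3803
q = 2263/3803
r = 26759/38030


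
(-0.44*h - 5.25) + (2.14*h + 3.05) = 1.7*h - 2.2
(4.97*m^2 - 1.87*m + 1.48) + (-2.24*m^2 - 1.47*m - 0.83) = 2.73*m^2 - 3.34*m + 0.65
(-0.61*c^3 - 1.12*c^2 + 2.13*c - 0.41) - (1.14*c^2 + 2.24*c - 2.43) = -0.61*c^3 - 2.26*c^2 - 0.11*c + 2.02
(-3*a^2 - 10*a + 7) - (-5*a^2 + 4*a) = 2*a^2 - 14*a + 7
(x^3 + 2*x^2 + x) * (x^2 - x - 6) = x^5 + x^4 - 7*x^3 - 13*x^2 - 6*x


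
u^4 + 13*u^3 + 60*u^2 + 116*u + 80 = (u + 2)^2*(u + 4)*(u + 5)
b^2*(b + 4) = b^3 + 4*b^2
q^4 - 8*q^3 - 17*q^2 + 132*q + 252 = (q - 7)*(q - 6)*(q + 2)*(q + 3)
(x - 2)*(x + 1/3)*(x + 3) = x^3 + 4*x^2/3 - 17*x/3 - 2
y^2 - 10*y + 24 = (y - 6)*(y - 4)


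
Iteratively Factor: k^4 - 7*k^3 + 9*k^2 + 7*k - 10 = (k + 1)*(k^3 - 8*k^2 + 17*k - 10) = (k - 5)*(k + 1)*(k^2 - 3*k + 2) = (k - 5)*(k - 2)*(k + 1)*(k - 1)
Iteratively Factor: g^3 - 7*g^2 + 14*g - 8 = (g - 1)*(g^2 - 6*g + 8) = (g - 4)*(g - 1)*(g - 2)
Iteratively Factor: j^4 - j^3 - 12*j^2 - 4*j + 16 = (j + 2)*(j^3 - 3*j^2 - 6*j + 8) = (j + 2)^2*(j^2 - 5*j + 4) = (j - 4)*(j + 2)^2*(j - 1)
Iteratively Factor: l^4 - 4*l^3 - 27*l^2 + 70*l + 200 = (l - 5)*(l^3 + l^2 - 22*l - 40) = (l - 5)*(l + 4)*(l^2 - 3*l - 10) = (l - 5)*(l + 2)*(l + 4)*(l - 5)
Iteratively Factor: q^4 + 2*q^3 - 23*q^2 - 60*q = (q + 4)*(q^3 - 2*q^2 - 15*q) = (q - 5)*(q + 4)*(q^2 + 3*q) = (q - 5)*(q + 3)*(q + 4)*(q)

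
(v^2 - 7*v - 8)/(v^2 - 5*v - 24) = (v + 1)/(v + 3)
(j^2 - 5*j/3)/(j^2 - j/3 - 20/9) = 3*j/(3*j + 4)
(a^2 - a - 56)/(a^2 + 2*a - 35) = (a - 8)/(a - 5)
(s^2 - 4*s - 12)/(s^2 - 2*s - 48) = (-s^2 + 4*s + 12)/(-s^2 + 2*s + 48)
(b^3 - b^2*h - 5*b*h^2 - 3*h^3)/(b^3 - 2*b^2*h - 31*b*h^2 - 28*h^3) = (b^2 - 2*b*h - 3*h^2)/(b^2 - 3*b*h - 28*h^2)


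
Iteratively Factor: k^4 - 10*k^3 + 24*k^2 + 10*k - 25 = (k - 5)*(k^3 - 5*k^2 - k + 5) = (k - 5)^2*(k^2 - 1) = (k - 5)^2*(k + 1)*(k - 1)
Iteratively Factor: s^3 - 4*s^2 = (s)*(s^2 - 4*s) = s*(s - 4)*(s)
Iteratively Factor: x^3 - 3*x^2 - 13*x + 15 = (x + 3)*(x^2 - 6*x + 5) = (x - 1)*(x + 3)*(x - 5)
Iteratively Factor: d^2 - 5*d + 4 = (d - 1)*(d - 4)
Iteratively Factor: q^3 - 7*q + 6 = (q + 3)*(q^2 - 3*q + 2) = (q - 1)*(q + 3)*(q - 2)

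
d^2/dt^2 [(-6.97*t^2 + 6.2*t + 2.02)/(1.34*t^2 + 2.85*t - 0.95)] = (75.5023*t^3 - 31.474188*t^2 + 93.64188*t + 58.94997)/(2.406104*t^6 + 15.35238*t^5 + 27.53499*t^4 + 1.380825*t^3 - 19.521075*t^2 + 7.716375*t - 0.857375)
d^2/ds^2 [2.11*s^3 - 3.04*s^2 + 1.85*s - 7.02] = 12.66*s - 6.08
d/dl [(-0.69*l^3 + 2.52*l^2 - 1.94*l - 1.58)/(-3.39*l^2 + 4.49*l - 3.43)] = (2.3391*l^4 - 6.1962*l^3 + 11.8383*l^2 - 27.9996*l + 13.7484)/(11.4921*l^4 - 30.4422*l^3 + 43.4155*l^2 - 30.8014*l + 11.7649)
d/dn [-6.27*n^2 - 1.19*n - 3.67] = -12.54*n - 1.19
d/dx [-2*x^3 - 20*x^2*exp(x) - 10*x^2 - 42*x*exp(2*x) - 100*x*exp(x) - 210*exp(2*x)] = -20*x^2*exp(x) - 6*x^2 - 84*x*exp(2*x) - 140*x*exp(x) - 20*x - 462*exp(2*x) - 100*exp(x)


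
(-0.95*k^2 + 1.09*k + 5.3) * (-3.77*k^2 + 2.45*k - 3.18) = 3.5815*k^4 - 6.4368*k^3 - 14.2895*k^2 + 9.5188*k - 16.854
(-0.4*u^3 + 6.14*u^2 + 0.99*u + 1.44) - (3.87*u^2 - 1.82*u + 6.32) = -0.4*u^3 + 2.27*u^2 + 2.81*u - 4.88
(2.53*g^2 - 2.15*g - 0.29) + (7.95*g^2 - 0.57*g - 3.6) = 10.48*g^2 - 2.72*g - 3.89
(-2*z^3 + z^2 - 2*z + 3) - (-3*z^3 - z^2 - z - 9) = z^3 + 2*z^2 - z + 12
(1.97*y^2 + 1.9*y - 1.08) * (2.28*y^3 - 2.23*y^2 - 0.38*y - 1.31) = 4.4916*y^5 - 0.0610999999999997*y^4 - 7.448*y^3 - 0.8943*y^2 - 2.0786*y + 1.4148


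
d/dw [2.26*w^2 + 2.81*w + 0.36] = 4.52*w + 2.81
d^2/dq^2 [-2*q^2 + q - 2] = -4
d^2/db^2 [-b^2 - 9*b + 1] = -2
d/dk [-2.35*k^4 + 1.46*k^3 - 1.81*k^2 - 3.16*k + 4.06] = -9.4*k^3 + 4.38*k^2 - 3.62*k - 3.16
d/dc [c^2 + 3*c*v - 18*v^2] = 2*c + 3*v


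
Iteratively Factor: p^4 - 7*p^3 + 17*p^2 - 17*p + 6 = (p - 2)*(p^3 - 5*p^2 + 7*p - 3) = (p - 2)*(p - 1)*(p^2 - 4*p + 3) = (p - 2)*(p - 1)^2*(p - 3)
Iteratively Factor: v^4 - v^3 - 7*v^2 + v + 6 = (v + 2)*(v^3 - 3*v^2 - v + 3) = (v - 1)*(v + 2)*(v^2 - 2*v - 3) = (v - 1)*(v + 1)*(v + 2)*(v - 3)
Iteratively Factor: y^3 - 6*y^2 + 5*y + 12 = (y + 1)*(y^2 - 7*y + 12) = (y - 3)*(y + 1)*(y - 4)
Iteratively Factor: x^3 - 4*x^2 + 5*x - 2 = (x - 1)*(x^2 - 3*x + 2) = (x - 2)*(x - 1)*(x - 1)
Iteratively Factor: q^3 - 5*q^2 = (q)*(q^2 - 5*q) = q*(q - 5)*(q)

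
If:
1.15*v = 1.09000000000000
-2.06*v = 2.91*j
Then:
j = -0.67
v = 0.95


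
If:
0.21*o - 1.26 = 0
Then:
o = 6.00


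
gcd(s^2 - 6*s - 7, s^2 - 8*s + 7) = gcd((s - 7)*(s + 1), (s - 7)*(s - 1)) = s - 7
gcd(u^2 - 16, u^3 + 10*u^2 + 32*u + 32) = u + 4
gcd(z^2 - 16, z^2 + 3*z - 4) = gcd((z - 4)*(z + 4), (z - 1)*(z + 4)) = z + 4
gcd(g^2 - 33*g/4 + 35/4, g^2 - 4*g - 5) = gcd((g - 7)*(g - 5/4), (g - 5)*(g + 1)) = 1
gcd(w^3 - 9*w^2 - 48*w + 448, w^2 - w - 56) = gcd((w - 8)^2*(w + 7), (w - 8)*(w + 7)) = w^2 - w - 56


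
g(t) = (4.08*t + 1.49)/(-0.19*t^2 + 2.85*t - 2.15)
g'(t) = (0.38*t - 2.85)*(4.08*t + 1.49)/(-0.19*t^2 + 2.85*t - 2.15)^2 + 4.08/(-0.19*t^2 + 2.85*t - 2.15) = (0.7752*t^2 + 0.5662*t - 13.0185)/(0.0361*t^4 - 1.083*t^3 + 8.9395*t^2 - 12.255*t + 4.6225)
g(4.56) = 2.91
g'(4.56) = 0.12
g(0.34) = -2.39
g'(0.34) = -8.80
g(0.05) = -0.84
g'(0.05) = -3.22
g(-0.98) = 0.49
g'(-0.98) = -0.49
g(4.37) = 2.89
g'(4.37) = 0.10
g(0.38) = -2.78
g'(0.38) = -10.60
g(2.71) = 3.00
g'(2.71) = -0.33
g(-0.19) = -0.26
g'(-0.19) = -1.80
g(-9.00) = 0.82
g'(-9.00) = 0.02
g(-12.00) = 0.75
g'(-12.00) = 0.02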